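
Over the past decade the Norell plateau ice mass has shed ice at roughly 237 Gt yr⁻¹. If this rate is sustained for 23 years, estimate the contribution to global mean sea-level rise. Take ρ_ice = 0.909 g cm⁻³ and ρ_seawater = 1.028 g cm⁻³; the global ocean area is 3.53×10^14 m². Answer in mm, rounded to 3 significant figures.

Total mass lost = 237 Gt/yr × 23 yr = 5451 Gt = 5.451×10^15 kg.
ρ_w = 1.028 g cm⁻³ = 1028 kg m⁻³, so water volume = 5.451×10^15 / 1028 = 5.303×10^12 m³.
Δh = 5.303×10^12 / 3.53×10^14 = 0.0150 m = 15.0 mm.

≈ 15.0 mm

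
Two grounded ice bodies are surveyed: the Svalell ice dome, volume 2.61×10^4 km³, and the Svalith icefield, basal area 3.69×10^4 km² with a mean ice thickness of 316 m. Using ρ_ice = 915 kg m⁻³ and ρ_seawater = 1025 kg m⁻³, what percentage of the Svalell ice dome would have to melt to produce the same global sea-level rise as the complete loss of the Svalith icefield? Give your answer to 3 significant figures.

≈ 44.7 %

Equal sea-level rise means equal mass of meltwater, i.e. equal mass of ice lost.
Ice mass of Svalith: 1.067×10^16 kg; ice mass of Svalell: 2.388×10^16 kg.
Fraction required = 1.067×10^16 / 2.388×10^16 = 0.447 → 44.7 %.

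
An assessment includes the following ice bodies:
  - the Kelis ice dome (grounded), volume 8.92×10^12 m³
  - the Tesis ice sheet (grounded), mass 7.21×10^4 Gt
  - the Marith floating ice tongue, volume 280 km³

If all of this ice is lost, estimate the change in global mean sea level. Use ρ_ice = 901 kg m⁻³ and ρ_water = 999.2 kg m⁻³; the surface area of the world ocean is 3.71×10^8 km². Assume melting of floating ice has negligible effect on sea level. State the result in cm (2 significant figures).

≈ 22 cm

Kelis: 8.92×10^12 m³ × (901/999.2) = 8.043×10^12 m³ of water.
Tesis: 7.21×10^4 Gt = 7.210×10^16 kg; dividing by ρ_w = 999.2 kg m⁻³ gives 7.216×10^13 m³ of water.
The Marith floating ice tongue is floating and already displaces its own weight of water, so its melt adds essentially nothing to sea level.
Total added water ≈ 8.020×10^13 m³ over 3.71×10^14 m² → Δh = 0.216 m = 22 cm.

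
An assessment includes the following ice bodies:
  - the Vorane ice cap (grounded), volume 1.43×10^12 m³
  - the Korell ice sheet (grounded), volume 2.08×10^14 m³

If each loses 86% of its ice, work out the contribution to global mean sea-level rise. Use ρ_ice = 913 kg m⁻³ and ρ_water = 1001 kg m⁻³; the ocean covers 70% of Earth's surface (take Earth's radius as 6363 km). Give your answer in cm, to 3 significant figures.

Vorane: 0.86 × 1.43×10^12 m³ × (913/1001) = 1.122×10^12 m³ of water.
Korell: 0.86 × 2.08×10^14 m³ × (913/1001) = 1.632×10^14 m³ of water.
Total added water ≈ 1.643×10^14 m³ over 3.56×10^14 m² → Δh = 0.461 m = 46.1 cm.

≈ 46.1 cm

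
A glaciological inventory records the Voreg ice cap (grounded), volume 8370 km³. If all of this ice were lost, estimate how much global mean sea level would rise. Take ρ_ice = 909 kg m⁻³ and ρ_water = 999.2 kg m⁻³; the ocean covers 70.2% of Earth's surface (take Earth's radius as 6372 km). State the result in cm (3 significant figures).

Voreg: 8370 km³ × (909/999.2) = 7614 km³ of water.
Spread over 3.58×10^14 m² of ocean, Δh = 7.614×10^12 / 3.58×10^14 = 0.0213 m = 2.13 cm.

≈ 2.13 cm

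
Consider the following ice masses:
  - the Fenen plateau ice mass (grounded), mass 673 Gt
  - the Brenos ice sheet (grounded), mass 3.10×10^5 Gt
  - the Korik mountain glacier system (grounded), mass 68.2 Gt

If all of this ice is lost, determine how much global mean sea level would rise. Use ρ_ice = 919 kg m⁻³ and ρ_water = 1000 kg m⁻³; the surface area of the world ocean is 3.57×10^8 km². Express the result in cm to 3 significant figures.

Fenen: 673 Gt = 6.730×10^14 kg; dividing by ρ_w = 1000 kg m⁻³ gives 6.730×10^11 m³ of water.
Brenos: 3.10×10^5 Gt = 3.100×10^17 kg; dividing by ρ_w = 1000 kg m⁻³ gives 3.100×10^14 m³ of water.
Korik: 68.2 Gt = 6.820×10^13 kg; dividing by ρ_w = 1000 kg m⁻³ gives 6.820×10^10 m³ of water.
Total added water ≈ 3.107×10^14 m³ over 3.57×10^14 m² → Δh = 0.870 m = 87.0 cm.

≈ 87.0 cm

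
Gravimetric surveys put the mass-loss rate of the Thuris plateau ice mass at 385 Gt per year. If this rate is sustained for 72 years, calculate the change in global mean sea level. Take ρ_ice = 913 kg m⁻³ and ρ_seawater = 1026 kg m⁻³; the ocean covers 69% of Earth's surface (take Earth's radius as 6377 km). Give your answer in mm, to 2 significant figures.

≈ 77 mm

Total mass lost = 385 Gt/yr × 72 yr = 2.772×10^4 Gt = 2.772×10^16 kg.
ρ_w = 1026 kg m⁻³, so water volume = 2.772×10^16 / 1026 = 2.702×10^13 m³.
Δh = 2.702×10^13 / 3.53×10^14 = 0.0766 m = 77 mm.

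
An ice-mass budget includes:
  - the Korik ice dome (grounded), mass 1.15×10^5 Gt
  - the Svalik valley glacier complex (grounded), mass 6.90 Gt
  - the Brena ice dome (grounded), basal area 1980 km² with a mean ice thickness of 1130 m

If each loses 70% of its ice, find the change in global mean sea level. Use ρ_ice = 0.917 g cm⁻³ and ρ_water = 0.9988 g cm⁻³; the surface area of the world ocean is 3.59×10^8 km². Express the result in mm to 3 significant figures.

Korik: 0.7 × 1.15×10^5 Gt = 8.050×10^16 kg; dividing by ρ_w = 0.9988 g cm⁻³ = 998.8 kg m⁻³ gives 8.060×10^13 m³ of water.
Svalik: 0.7 × 6.90 Gt = 4.830×10^12 kg; dividing by ρ_w = 998.8 kg m⁻³ gives 4.836×10^9 m³ of water.
Brena: ice volume = 1980 km² × 1130 m = 2237 km³; 0.7 × 2237 × (917/998.8) = 1438 km³ of water.
Total added water ≈ 8.204×10^13 m³ over 3.59×10^14 m² → Δh = 0.229 m = 229 mm.

≈ 229 mm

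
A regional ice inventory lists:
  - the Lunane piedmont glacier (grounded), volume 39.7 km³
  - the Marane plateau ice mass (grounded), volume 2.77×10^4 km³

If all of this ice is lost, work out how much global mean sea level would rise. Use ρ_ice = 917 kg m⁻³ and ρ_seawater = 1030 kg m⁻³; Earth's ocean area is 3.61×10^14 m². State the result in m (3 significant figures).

≈ 0.0684 m

Lunane: 39.7 km³ × (917/1030) = 35.34 km³ of water.
Marane: 2.77×10^4 km³ × (917/1030) = 2.466×10^4 km³ of water.
Total added water ≈ 2.470×10^13 m³ over 3.61×10^14 m² → Δh = 0.0684 m.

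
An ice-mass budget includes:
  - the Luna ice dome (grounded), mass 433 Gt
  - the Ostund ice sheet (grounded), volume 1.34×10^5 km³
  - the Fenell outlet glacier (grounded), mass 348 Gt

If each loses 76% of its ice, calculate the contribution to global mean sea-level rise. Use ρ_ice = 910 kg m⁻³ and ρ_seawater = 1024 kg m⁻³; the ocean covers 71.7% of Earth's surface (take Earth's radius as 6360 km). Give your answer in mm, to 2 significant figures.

≈ 250 mm

Luna: 0.76 × 433 Gt = 3.291×10^14 kg; dividing by ρ_w = 1024 kg m⁻³ gives 3.214×10^11 m³ of water.
Ostund: 0.76 × 1.34×10^5 km³ × (910/1024) = 9.050×10^4 km³ of water.
Fenell: 0.76 × 348 Gt = 2.645×10^14 kg; dividing by ρ_w = 1024 kg m⁻³ gives 2.583×10^11 m³ of water.
Total added water ≈ 9.108×10^13 m³ over 3.64×10^14 m² → Δh = 0.250 m = 250 mm.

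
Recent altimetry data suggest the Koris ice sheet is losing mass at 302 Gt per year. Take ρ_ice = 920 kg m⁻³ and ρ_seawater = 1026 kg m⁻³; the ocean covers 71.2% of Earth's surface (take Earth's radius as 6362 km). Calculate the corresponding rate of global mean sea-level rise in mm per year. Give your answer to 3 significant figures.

ρ_w = 1026 kg m⁻³. Annual water volume added = 302 Gt / ρ_w = 3.020×10^14 kg / 1026 kg m⁻³ = 2.943×10^11 m³.
Δh per year = 2.943×10^11 / 3.62×10^14 = 8.13×10^-4 m = 0.813 mm.

≈ 0.813 mm/yr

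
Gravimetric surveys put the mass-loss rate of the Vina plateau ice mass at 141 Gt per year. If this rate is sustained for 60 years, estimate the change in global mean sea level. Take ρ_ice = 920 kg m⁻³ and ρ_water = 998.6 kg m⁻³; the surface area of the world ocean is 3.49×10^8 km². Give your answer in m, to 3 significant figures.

Total mass lost = 141 Gt/yr × 60 yr = 8460 Gt = 8.460×10^15 kg.
ρ_w = 998.6 kg m⁻³, so water volume = 8.460×10^15 / 998.6 = 8.472×10^12 m³.
Δh = 8.472×10^12 / 3.49×10^14 = 0.0243 m.

≈ 0.0243 m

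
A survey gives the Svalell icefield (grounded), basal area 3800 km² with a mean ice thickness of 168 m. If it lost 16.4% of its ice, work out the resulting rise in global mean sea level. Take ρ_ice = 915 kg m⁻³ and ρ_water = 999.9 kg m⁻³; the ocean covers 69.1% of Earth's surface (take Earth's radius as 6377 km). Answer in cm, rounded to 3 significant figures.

Svalell: ice volume = 3800 km² × 168 m = 638.4 km³; 0.164 × 638.4 × (915/999.9) = 95.81 km³ of water.
Spread over 3.53×10^14 m² of ocean, Δh = 9.581×10^10 / 3.53×10^14 = 2.71×10^-4 m = 0.0271 cm.

≈ 0.0271 cm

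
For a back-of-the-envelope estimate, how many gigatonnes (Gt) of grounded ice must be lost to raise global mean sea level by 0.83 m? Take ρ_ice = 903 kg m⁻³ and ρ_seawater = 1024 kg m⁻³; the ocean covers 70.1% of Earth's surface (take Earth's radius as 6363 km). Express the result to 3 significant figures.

≈ 3.03×10^5 Gt

Required water volume = Δh × A = 0.83 m × 3.57×10^14 m² = 2.960×10^14 m³.
ρ_w = 1024 kg m⁻³, so the mass of water = 2.960×10^14 m³ × 1024 kg m⁻³ = 3.031×10^17 kg = 3.03×10^5 Gt (and the same mass of ice, by conservation).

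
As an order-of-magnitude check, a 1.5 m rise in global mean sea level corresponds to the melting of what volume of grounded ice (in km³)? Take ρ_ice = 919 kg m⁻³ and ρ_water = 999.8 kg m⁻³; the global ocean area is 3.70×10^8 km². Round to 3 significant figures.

Required water volume = Δh × A = 1.5 m × 3.70×10^14 m² = 5.550×10^14 m³ = 5.550×10^5 km³.
Ice volume = water volume × ρ_w/ρ_ice = 5.550×10^5 × 999.8/919 = 6.04×10^5 km³.

≈ 6.04×10^5 km³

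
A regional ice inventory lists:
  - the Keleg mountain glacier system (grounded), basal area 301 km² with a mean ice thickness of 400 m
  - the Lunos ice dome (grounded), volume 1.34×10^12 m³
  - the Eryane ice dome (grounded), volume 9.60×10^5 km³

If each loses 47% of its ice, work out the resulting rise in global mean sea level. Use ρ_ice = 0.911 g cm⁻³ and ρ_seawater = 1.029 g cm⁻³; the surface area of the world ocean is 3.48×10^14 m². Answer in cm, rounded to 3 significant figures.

Keleg: ice volume = 301 km² × 400 m = 120.4 km³; 0.47 × 120.4 × (911/1029) = 50.10 km³ of water.
Lunos: 0.47 × 1.34×10^12 m³ × (911/1029) = 5.576×10^11 m³ of water.
Eryane: 0.47 × 9.60×10^5 km³ × (911/1029) = 3.995×10^5 km³ of water.
Total added water ≈ 4.001×10^14 m³ over 3.48×10^14 m² → Δh = 1.15 m = 115 cm.

≈ 115 cm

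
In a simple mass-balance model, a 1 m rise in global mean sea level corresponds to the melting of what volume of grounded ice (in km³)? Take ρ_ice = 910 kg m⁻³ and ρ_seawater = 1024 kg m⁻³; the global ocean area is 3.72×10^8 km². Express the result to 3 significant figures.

≈ 4.19×10^5 km³

Required water volume = Δh × A = 1 m × 3.72×10^14 m² = 3.720×10^14 m³ = 3.720×10^5 km³.
Ice volume = water volume × ρ_w/ρ_ice = 3.720×10^5 × 1024/910 = 4.19×10^5 km³.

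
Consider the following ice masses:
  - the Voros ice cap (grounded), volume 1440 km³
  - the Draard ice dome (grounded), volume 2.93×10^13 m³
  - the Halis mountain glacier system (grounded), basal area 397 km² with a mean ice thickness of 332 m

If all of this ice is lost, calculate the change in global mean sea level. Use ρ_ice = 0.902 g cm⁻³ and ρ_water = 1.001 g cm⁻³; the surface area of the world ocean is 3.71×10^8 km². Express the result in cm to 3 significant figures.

≈ 7.50 cm

Voros: 1440 km³ × (902/1001) = 1298 km³ of water.
Draard: 2.93×10^13 m³ × (902/1001) = 2.640×10^13 m³ of water.
Halis: ice volume = 397 km² × 332 m = 131.8 km³; 131.8 × (902/1001) = 118.8 km³ of water.
Total added water ≈ 2.782×10^13 m³ over 3.71×10^14 m² → Δh = 0.0750 m = 7.50 cm.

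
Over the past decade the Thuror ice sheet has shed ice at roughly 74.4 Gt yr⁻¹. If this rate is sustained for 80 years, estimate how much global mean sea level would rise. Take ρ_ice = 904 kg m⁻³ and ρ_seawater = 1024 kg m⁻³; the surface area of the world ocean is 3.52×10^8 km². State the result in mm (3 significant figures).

≈ 16.5 mm

Total mass lost = 74.4 Gt/yr × 80 yr = 5952 Gt = 5.952×10^15 kg.
ρ_w = 1024 kg m⁻³, so water volume = 5.952×10^15 / 1024 = 5.812×10^12 m³.
Δh = 5.812×10^12 / 3.52×10^14 = 0.0165 m = 16.5 mm.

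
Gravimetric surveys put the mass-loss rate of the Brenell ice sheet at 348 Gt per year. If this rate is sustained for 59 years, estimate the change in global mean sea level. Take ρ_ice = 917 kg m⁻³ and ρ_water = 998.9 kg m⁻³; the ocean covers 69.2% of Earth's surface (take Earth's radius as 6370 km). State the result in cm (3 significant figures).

≈ 5.83 cm

Total mass lost = 348 Gt/yr × 59 yr = 2.053×10^4 Gt = 2.053×10^16 kg.
ρ_w = 998.9 kg m⁻³, so water volume = 2.053×10^16 / 998.9 = 2.055×10^13 m³.
Δh = 2.055×10^13 / 3.53×10^14 = 0.0583 m = 5.83 cm.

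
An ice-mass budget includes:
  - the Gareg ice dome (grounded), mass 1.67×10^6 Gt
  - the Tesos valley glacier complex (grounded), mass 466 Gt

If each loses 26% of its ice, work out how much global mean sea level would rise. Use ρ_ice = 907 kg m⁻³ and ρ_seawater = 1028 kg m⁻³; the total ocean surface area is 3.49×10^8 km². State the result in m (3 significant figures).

≈ 1.21 m

Gareg: 0.26 × 1.67×10^6 Gt = 4.342×10^17 kg; dividing by ρ_w = 1028 kg m⁻³ gives 4.224×10^14 m³ of water.
Tesos: 0.26 × 466 Gt = 1.212×10^14 kg; dividing by ρ_w = 1028 kg m⁻³ gives 1.179×10^11 m³ of water.
Total added water ≈ 4.225×10^14 m³ over 3.49×10^14 m² → Δh = 1.21 m.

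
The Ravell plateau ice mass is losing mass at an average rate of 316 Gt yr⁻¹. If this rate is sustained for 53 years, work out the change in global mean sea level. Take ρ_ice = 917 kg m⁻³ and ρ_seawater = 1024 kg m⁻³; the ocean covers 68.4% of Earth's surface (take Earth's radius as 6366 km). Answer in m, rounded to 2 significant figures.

≈ 0.047 m

Total mass lost = 316 Gt/yr × 53 yr = 1.675×10^4 Gt = 1.675×10^16 kg.
ρ_w = 1024 kg m⁻³, so water volume = 1.675×10^16 / 1024 = 1.636×10^13 m³.
Δh = 1.636×10^13 / 3.48×10^14 = 0.0470 m.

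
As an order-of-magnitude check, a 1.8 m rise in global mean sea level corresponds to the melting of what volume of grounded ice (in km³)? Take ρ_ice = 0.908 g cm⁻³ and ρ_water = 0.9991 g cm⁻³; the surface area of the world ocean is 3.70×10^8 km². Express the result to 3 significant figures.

≈ 7.33×10^5 km³

Required water volume = Δh × A = 1.8 m × 3.70×10^14 m² = 6.660×10^14 m³ = 6.660×10^5 km³.
Ice volume = water volume × ρ_w/ρ_ice = 6.660×10^5 × 999.1/908 = 7.33×10^5 km³.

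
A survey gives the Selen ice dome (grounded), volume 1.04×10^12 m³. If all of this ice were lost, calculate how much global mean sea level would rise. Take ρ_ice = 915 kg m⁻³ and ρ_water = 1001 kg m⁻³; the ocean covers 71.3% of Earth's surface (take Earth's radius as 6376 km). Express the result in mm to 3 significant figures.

≈ 2.61 mm

Selen: 1.04×10^12 m³ × (915/1001) = 9.506×10^11 m³ of water.
Spread over 3.64×10^14 m² of ocean, Δh = 9.506×10^11 / 3.64×10^14 = 2.61×10^-3 m = 2.61 mm.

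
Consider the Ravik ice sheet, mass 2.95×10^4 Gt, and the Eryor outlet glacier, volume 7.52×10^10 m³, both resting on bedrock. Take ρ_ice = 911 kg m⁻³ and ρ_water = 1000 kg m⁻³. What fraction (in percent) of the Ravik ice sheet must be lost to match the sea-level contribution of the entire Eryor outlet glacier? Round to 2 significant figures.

Equal sea-level rise means equal mass of meltwater, i.e. equal mass of ice lost.
Ice mass of Eryor: 6.851×10^13 kg; ice mass of Ravik: 2.950×10^16 kg.
Fraction required = 6.851×10^13 / 2.950×10^16 = 2.32×10^-3 → 0.23 %.

≈ 0.23 %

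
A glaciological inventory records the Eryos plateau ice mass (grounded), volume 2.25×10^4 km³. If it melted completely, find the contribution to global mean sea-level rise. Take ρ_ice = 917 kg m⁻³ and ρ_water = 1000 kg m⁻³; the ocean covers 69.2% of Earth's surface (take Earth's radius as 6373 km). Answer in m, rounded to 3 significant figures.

≈ 0.0584 m

Eryos: 2.25×10^4 km³ × (917/1000) = 2.063×10^4 km³ of water.
Spread over 3.53×10^14 m² of ocean, Δh = 2.063×10^13 / 3.53×10^14 = 0.0584 m.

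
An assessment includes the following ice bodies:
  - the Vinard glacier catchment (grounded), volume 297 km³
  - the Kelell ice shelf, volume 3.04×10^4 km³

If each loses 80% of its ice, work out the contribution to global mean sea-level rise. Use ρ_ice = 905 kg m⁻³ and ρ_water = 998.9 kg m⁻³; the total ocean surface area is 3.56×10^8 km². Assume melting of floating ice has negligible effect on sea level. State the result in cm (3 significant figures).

≈ 0.0605 cm

Vinard: 0.8 × 297 km³ × (905/998.9) = 215.3 km³ of water.
The Kelell ice shelf is floating and already displaces its own weight of water, so its melt adds essentially nothing to sea level.
Total added water ≈ 2.153×10^11 m³ over 3.56×10^14 m² → Δh = 6.05×10^-4 m = 0.0605 cm.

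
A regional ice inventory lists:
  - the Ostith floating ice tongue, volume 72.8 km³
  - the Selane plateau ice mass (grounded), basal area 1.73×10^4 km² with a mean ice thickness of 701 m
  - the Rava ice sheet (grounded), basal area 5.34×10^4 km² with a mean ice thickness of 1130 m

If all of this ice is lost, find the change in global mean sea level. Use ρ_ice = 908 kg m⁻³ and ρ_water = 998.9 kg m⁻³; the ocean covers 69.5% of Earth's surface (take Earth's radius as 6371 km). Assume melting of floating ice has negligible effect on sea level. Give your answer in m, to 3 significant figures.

≈ 0.186 m

The Ostith floating ice tongue is floating and already displaces its own weight of water, so its melt adds essentially nothing to sea level.
Selane: ice volume = 1.73×10^4 km² × 701 m = 1.213×10^4 km³; 1.213×10^4 × (908/998.9) = 1.102×10^4 km³ of water.
Rava: ice volume = 5.34×10^4 km² × 1130 m = 6.034×10^4 km³; 6.034×10^4 × (908/998.9) = 5.485×10^4 km³ of water.
Total added water ≈ 6.587×10^13 m³ over 3.54×10^14 m² → Δh = 0.186 m.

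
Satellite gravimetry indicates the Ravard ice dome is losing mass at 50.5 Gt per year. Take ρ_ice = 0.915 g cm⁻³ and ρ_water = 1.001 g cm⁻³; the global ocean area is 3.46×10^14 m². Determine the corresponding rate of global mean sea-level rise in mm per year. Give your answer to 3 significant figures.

ρ_w = 1.001 g cm⁻³ = 1001 kg m⁻³. Annual water volume added = 50.5 Gt / ρ_w = 5.050×10^13 kg / 1001 kg m⁻³ = 5.045×10^10 m³.
Δh per year = 5.045×10^10 / 3.46×10^14 = 1.46×10^-4 m = 0.146 mm.

≈ 0.146 mm/yr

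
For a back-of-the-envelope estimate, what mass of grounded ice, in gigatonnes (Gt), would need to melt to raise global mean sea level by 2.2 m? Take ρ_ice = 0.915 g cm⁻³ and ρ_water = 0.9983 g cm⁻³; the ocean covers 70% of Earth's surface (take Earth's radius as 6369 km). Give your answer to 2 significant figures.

Required water volume = Δh × A = 2.2 m × 3.57×10^14 m² = 7.850×10^14 m³.
ρ_w = 0.9983 g cm⁻³ = 998.3 kg m⁻³, so the mass of water = 7.850×10^14 m³ × 998.3 kg m⁻³ = 7.837×10^17 kg = 7.8×10^5 Gt (and the same mass of ice, by conservation).

≈ 7.8×10^5 Gt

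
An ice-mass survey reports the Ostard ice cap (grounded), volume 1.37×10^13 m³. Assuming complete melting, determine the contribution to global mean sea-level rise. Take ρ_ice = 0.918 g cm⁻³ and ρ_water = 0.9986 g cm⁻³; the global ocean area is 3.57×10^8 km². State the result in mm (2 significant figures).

Ostard: 1.37×10^13 m³ × (918/998.6) = 1.259×10^13 m³ of water.
Spread over 3.57×10^14 m² of ocean, Δh = 1.259×10^13 / 3.57×10^14 = 0.0353 m = 35 mm.

≈ 35 mm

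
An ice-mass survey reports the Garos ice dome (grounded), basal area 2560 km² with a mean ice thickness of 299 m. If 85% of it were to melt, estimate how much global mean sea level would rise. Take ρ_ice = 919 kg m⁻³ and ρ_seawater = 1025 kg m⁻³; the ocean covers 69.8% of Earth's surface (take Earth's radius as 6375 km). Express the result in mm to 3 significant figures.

≈ 1.64 mm

Garos: ice volume = 2560 km² × 299 m = 765.4 km³; 0.85 × 765.4 × (919/1025) = 583.3 km³ of water.
Spread over 3.56×10^14 m² of ocean, Δh = 5.833×10^11 / 3.56×10^14 = 1.64×10^-3 m = 1.64 mm.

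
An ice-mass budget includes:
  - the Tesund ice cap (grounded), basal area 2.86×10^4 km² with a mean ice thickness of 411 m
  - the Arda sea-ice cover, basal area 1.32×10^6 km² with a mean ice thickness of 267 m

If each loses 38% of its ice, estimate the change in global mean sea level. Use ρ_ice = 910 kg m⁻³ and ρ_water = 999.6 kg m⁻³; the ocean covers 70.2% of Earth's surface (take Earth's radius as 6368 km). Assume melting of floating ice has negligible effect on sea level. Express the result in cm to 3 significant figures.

≈ 1.14 cm

Tesund: ice volume = 2.86×10^4 km² × 411 m = 1.175×10^4 km³; 0.38 × 1.175×10^4 × (910/999.6) = 4066 km³ of water.
The Arda sea-ice cover is floating and already displaces its own weight of water, so its melt adds essentially nothing to sea level.
Total added water ≈ 4.066×10^12 m³ over 3.58×10^14 m² → Δh = 0.0114 m = 1.14 cm.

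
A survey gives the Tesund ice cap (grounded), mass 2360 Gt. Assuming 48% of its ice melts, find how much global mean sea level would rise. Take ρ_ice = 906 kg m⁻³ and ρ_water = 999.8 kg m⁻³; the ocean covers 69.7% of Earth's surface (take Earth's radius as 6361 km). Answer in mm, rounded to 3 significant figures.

≈ 3.20 mm

Tesund: 0.48 × 2360 Gt = 1.133×10^15 kg; dividing by ρ_w = 999.8 kg m⁻³ gives 1.133×10^12 m³ of water.
Spread over 3.54×10^14 m² of ocean, Δh = 1.133×10^12 / 3.54×10^14 = 3.20×10^-3 m = 3.20 mm.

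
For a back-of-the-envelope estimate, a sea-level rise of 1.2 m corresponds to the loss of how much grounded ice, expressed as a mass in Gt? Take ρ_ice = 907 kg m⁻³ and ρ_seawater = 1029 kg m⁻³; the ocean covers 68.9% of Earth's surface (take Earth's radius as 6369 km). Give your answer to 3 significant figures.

≈ 4.34×10^5 Gt

Required water volume = Δh × A = 1.2 m × 3.51×10^14 m² = 4.215×10^14 m³.
ρ_w = 1029 kg m⁻³, so the mass of water = 4.215×10^14 m³ × 1029 kg m⁻³ = 4.337×10^17 kg = 4.34×10^5 Gt (and the same mass of ice, by conservation).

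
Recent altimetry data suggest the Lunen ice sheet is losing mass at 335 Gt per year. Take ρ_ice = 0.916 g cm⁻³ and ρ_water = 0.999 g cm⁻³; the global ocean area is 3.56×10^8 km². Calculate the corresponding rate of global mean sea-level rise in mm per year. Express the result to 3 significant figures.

≈ 0.942 mm/yr

ρ_w = 0.999 g cm⁻³ = 999 kg m⁻³. Annual water volume added = 335 Gt / ρ_w = 3.350×10^14 kg / 999 kg m⁻³ = 3.353×10^11 m³.
Δh per year = 3.353×10^11 / 3.56×10^14 = 9.42×10^-4 m = 0.942 mm.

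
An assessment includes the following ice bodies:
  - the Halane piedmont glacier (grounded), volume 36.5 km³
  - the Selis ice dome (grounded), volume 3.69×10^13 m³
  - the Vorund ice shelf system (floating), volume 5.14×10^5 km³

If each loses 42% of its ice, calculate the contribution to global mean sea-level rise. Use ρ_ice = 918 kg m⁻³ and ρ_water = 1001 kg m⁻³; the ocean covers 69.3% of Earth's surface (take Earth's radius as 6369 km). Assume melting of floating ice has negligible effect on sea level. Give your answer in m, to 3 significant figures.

≈ 0.0403 m

Halane: 0.42 × 36.5 km³ × (918/1001) = 14.06 km³ of water.
Selis: 0.42 × 3.69×10^13 m³ × (918/1001) = 1.421×10^13 m³ of water.
The Vorund ice shelf system is floating and already displaces its own weight of water, so its melt adds essentially nothing to sea level.
Total added water ≈ 1.423×10^13 m³ over 3.53×10^14 m² → Δh = 0.0403 m.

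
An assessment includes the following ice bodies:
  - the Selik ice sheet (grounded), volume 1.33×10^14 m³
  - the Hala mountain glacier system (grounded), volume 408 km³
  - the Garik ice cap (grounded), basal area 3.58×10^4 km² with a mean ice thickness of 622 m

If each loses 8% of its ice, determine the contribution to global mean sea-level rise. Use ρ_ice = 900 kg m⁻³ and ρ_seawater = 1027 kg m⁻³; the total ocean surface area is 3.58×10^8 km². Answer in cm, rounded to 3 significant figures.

Selik: 0.08 × 1.33×10^14 m³ × (900/1027) = 9.324×10^12 m³ of water.
Hala: 0.08 × 408 km³ × (900/1027) = 28.60 km³ of water.
Garik: ice volume = 3.58×10^4 km² × 622 m = 2.227×10^4 km³; 0.08 × 2.227×10^4 × (900/1027) = 1561 km³ of water.
Total added water ≈ 1.091×10^13 m³ over 3.58×10^14 m² → Δh = 0.0305 m = 3.05 cm.

≈ 3.05 cm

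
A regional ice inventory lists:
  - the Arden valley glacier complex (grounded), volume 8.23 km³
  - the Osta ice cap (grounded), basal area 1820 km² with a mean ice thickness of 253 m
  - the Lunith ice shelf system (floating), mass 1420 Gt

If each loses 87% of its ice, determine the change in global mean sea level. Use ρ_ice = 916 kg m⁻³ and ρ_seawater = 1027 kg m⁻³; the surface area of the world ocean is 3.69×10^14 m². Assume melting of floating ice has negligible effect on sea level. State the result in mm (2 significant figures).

≈ 0.99 mm

Arden: 0.87 × 8.23 km³ × (916/1027) = 6.386 km³ of water.
Osta: ice volume = 1820 km² × 253 m = 460.5 km³; 0.87 × 460.5 × (916/1027) = 357.3 km³ of water.
The Lunith ice shelf system is floating and already displaces its own weight of water, so its melt adds essentially nothing to sea level.
Total added water ≈ 3.637×10^11 m³ over 3.69×10^14 m² → Δh = 9.86×10^-4 m = 0.99 mm.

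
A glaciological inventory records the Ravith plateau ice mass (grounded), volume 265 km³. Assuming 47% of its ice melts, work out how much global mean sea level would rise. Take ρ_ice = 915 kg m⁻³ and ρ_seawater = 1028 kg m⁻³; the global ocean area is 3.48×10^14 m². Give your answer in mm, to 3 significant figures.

Ravith: 0.47 × 265 km³ × (915/1028) = 110.9 km³ of water.
Spread over 3.48×10^14 m² of ocean, Δh = 1.109×10^11 / 3.48×10^14 = 3.19×10^-4 m = 0.319 mm.

≈ 0.319 mm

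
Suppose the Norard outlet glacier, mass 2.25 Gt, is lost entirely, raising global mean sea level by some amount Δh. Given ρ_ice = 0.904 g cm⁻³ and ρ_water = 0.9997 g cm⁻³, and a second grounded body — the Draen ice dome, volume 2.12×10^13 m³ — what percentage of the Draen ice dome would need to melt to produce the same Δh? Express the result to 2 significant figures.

≈ 0.012 %

Equal sea-level rise means equal mass of meltwater, i.e. equal mass of ice lost.
Ice mass of Norard: 2.250×10^12 kg; ice mass of Draen: 1.916×10^16 kg.
Fraction required = 2.250×10^12 / 1.916×10^16 = 1.17×10^-4 → 0.012 %.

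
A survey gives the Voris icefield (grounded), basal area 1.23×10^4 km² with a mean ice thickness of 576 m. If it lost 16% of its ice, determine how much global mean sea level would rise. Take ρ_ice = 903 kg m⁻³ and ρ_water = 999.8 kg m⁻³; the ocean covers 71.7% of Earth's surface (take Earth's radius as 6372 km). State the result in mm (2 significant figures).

≈ 2.8 mm

Voris: ice volume = 1.23×10^4 km² × 576 m = 7085 km³; 0.16 × 7085 × (903/999.8) = 1024 km³ of water.
Spread over 3.66×10^14 m² of ocean, Δh = 1.024×10^12 / 3.66×10^14 = 2.80×10^-3 m = 2.8 mm.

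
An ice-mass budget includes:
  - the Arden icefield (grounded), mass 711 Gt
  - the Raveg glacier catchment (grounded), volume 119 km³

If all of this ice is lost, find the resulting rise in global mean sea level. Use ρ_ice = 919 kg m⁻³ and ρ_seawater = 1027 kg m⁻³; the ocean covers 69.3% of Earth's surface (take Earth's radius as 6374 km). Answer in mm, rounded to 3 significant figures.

≈ 2.26 mm

Arden: 711 Gt = 7.110×10^14 kg; dividing by ρ_w = 1027 kg m⁻³ gives 6.923×10^11 m³ of water.
Raveg: 119 km³ × (919/1027) = 106.5 km³ of water.
Total added water ≈ 7.988×10^11 m³ over 3.54×10^14 m² → Δh = 2.26×10^-3 m = 2.26 mm.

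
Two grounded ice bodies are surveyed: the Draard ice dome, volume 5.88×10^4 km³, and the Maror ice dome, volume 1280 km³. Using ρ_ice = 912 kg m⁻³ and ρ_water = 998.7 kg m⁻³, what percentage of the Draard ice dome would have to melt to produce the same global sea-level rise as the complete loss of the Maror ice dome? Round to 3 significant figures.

Equal sea-level rise means equal mass of meltwater, i.e. equal mass of ice lost.
Ice mass of Maror: 1.167×10^15 kg; ice mass of Draard: 5.363×10^16 kg.
Fraction required = 1.167×10^15 / 5.363×10^16 = 0.0218 → 2.18 %.

≈ 2.18 %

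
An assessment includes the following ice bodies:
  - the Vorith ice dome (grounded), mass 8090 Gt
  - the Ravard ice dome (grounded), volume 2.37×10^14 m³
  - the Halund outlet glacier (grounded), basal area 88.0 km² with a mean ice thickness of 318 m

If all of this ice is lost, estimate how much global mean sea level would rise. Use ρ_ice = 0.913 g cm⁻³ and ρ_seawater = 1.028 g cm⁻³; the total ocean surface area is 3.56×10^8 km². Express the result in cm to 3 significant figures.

≈ 61.3 cm

Vorith: 8090 Gt = 8.090×10^15 kg; dividing by ρ_w = 1.028 g cm⁻³ = 1028 kg m⁻³ gives 7.870×10^12 m³ of water.
Ravard: 2.37×10^14 m³ × (913/1028) = 2.105×10^14 m³ of water.
Halund: ice volume = 88.0 km² × 318 m = 27.98 km³; 27.98 × (913/1028) = 24.85 km³ of water.
Total added water ≈ 2.184×10^14 m³ over 3.56×10^14 m² → Δh = 0.613 m = 61.3 cm.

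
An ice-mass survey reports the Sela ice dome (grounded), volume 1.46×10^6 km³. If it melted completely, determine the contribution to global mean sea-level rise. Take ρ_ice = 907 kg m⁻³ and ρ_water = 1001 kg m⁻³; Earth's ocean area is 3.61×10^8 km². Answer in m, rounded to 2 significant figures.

Sela: 1.46×10^6 km³ × (907/1001) = 1.323×10^6 km³ of water.
Spread over 3.61×10^14 m² of ocean, Δh = 1.323×10^15 / 3.61×10^14 = 3.66 m.

≈ 3.7 m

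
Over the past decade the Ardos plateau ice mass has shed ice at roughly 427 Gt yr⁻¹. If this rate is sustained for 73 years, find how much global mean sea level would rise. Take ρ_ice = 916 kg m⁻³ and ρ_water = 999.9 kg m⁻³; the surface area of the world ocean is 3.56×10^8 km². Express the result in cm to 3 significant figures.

Total mass lost = 427 Gt/yr × 73 yr = 3.117×10^4 Gt = 3.117×10^16 kg.
ρ_w = 999.9 kg m⁻³, so water volume = 3.117×10^16 / 999.9 = 3.117×10^13 m³.
Δh = 3.117×10^13 / 3.56×10^14 = 0.0876 m = 8.76 cm.

≈ 8.76 cm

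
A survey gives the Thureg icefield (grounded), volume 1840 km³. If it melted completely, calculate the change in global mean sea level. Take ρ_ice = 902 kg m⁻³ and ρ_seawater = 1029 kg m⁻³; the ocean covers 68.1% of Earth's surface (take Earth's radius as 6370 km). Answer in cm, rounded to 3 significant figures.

≈ 0.464 cm

Thureg: 1840 km³ × (902/1029) = 1613 km³ of water.
Spread over 3.47×10^14 m² of ocean, Δh = 1.613×10^12 / 3.47×10^14 = 4.64×10^-3 m = 0.464 cm.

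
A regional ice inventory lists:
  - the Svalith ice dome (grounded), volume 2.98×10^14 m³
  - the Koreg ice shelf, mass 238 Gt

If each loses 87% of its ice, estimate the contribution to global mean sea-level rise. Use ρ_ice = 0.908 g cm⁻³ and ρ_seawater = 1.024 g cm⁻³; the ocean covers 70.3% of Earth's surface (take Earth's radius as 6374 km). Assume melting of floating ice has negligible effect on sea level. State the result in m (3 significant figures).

Svalith: 0.87 × 2.98×10^14 m³ × (908/1024) = 2.299×10^14 m³ of water.
The Koreg ice shelf is floating and already displaces its own weight of water, so its melt adds essentially nothing to sea level.
Total added water ≈ 2.299×10^14 m³ over 3.59×10^14 m² → Δh = 0.641 m.

≈ 0.641 m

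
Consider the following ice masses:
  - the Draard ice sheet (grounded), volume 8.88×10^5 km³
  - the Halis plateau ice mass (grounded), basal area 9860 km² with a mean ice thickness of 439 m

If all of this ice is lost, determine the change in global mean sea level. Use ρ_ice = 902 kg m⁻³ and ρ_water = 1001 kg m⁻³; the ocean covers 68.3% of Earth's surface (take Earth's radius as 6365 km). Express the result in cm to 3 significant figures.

≈ 231 cm

Draard: 8.88×10^5 km³ × (902/1001) = 8.002×10^5 km³ of water.
Halis: ice volume = 9860 km² × 439 m = 4329 km³; 4329 × (902/1001) = 3900 km³ of water.
Total added water ≈ 8.041×10^14 m³ over 3.48×10^14 m² → Δh = 2.31 m = 231 cm.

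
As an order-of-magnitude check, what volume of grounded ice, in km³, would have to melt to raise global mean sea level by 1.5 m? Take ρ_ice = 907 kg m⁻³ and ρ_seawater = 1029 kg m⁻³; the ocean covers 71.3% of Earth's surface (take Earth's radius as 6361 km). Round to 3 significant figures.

≈ 6.17×10^5 km³

Required water volume = Δh × A = 1.5 m × 3.63×10^14 m² = 5.438×10^14 m³ = 5.438×10^5 km³.
Ice volume = water volume × ρ_w/ρ_ice = 5.438×10^5 × 1029/907 = 6.17×10^5 km³.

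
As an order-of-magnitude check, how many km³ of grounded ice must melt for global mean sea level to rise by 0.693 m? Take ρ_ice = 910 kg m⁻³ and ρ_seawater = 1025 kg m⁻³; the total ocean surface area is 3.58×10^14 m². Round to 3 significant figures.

≈ 2.79×10^5 km³

Required water volume = Δh × A = 0.693 m × 3.58×10^14 m² = 2.481×10^14 m³ = 2.481×10^5 km³.
Ice volume = water volume × ρ_w/ρ_ice = 2.481×10^5 × 1025/910 = 2.79×10^5 km³.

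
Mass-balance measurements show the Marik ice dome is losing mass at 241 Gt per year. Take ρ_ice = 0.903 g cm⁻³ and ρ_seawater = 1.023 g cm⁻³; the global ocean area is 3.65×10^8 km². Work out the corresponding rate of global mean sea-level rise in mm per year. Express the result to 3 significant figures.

≈ 0.645 mm/yr

ρ_w = 1.023 g cm⁻³ = 1023 kg m⁻³. Annual water volume added = 241 Gt / ρ_w = 2.410×10^14 kg / 1023 kg m⁻³ = 2.356×10^11 m³.
Δh per year = 2.356×10^11 / 3.65×10^14 = 6.45×10^-4 m = 0.645 mm.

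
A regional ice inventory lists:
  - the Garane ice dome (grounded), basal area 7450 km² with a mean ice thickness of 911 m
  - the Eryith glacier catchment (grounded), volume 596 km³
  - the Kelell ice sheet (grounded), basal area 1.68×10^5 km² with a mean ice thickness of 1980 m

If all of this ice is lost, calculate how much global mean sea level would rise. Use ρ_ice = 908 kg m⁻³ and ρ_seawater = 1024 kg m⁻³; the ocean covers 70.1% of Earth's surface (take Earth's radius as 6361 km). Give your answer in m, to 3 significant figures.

Garane: ice volume = 7450 km² × 911 m = 6787 km³; 6787 × (908/1024) = 6018 km³ of water.
Eryith: 596 km³ × (908/1024) = 528.5 km³ of water.
Kelell: ice volume = 1.68×10^5 km² × 1980 m = 3.326×10^5 km³; 3.326×10^5 × (908/1024) = 2.950×10^5 km³ of water.
Total added water ≈ 3.015×10^14 m³ over 3.56×10^14 m² → Δh = 0.846 m.

≈ 0.846 m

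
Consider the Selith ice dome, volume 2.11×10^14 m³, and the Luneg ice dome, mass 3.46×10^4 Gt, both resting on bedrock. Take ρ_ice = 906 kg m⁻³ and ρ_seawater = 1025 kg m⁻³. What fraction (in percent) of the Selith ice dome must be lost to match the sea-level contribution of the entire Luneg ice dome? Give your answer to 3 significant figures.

Equal sea-level rise means equal mass of meltwater, i.e. equal mass of ice lost.
Ice mass of Luneg: 3.460×10^16 kg; ice mass of Selith: 1.912×10^17 kg.
Fraction required = 3.460×10^16 / 1.912×10^17 = 0.181 → 18.1 %.

≈ 18.1 %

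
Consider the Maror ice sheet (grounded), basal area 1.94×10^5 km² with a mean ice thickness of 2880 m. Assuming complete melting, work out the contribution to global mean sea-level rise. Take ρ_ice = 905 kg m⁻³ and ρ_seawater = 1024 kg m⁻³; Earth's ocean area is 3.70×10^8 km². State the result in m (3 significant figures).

Maror: ice volume = 1.94×10^5 km² × 2880 m = 5.587×10^5 km³; 5.587×10^5 × (905/1024) = 4.938×10^5 km³ of water.
Spread over 3.70×10^14 m² of ocean, Δh = 4.938×10^14 / 3.70×10^14 = 1.33 m.

≈ 1.33 m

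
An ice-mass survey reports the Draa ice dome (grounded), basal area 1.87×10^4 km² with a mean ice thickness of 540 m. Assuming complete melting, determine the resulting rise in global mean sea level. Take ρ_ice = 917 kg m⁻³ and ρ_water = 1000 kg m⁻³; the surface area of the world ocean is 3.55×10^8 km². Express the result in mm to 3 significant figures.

≈ 26.1 mm

Draa: ice volume = 1.87×10^4 km² × 540 m = 1.010×10^4 km³; 1.010×10^4 × (917/1000) = 9260 km³ of water.
Spread over 3.55×10^14 m² of ocean, Δh = 9.260×10^12 / 3.55×10^14 = 0.0261 m = 26.1 mm.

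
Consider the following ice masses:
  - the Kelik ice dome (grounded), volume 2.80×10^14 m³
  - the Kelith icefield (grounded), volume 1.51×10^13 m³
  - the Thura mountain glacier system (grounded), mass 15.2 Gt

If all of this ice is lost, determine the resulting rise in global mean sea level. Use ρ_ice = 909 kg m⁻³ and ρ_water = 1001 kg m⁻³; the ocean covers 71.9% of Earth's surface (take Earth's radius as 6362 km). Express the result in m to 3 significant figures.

≈ 0.733 m

Kelik: 2.80×10^14 m³ × (909/1001) = 2.543×10^14 m³ of water.
Kelith: 1.51×10^13 m³ × (909/1001) = 1.371×10^13 m³ of water.
Thura: 15.2 Gt = 1.520×10^13 kg; dividing by ρ_w = 1001 kg m⁻³ gives 1.518×10^10 m³ of water.
Total added water ≈ 2.680×10^14 m³ over 3.66×10^14 m² → Δh = 0.733 m.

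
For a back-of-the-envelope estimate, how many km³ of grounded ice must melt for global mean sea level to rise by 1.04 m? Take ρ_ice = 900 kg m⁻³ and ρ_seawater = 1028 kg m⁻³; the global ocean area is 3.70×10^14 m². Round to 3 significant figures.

Required water volume = Δh × A = 1.04 m × 3.70×10^14 m² = 3.848×10^14 m³ = 3.848×10^5 km³.
Ice volume = water volume × ρ_w/ρ_ice = 3.848×10^5 × 1028/900 = 4.40×10^5 km³.

≈ 4.40×10^5 km³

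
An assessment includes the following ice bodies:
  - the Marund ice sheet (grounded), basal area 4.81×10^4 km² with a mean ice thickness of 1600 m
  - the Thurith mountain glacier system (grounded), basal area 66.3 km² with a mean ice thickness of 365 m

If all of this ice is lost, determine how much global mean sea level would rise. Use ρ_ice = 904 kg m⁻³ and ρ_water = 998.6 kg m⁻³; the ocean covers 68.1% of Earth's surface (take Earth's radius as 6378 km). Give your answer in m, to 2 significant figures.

≈ 0.20 m

Marund: ice volume = 4.81×10^4 km² × 1600 m = 7.696×10^4 km³; 7.696×10^4 × (904/998.6) = 6.967×10^4 km³ of water.
Thurith: ice volume = 66.3 km² × 365 m = 24.20 km³; 24.20 × (904/998.6) = 21.91 km³ of water.
Total added water ≈ 6.969×10^13 m³ over 3.48×10^14 m² → Δh = 0.200 m.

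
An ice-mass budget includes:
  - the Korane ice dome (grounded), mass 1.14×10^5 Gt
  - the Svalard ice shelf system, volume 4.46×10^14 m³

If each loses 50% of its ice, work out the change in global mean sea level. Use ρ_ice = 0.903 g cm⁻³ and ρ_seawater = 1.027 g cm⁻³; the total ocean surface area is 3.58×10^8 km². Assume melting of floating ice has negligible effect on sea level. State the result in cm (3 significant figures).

≈ 15.5 cm

Korane: 0.5 × 1.14×10^5 Gt = 5.700×10^16 kg; dividing by ρ_w = 1.027 g cm⁻³ = 1027 kg m⁻³ gives 5.550×10^13 m³ of water.
The Svalard ice shelf system is floating and already displaces its own weight of water, so its melt adds essentially nothing to sea level.
Total added water ≈ 5.550×10^13 m³ over 3.58×10^14 m² → Δh = 0.155 m = 15.5 cm.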